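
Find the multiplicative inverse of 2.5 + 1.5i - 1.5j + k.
0.2128 - 0.1277i + 0.1277j - 0.0851k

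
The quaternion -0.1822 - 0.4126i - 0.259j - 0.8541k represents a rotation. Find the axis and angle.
axis = (-0.4196, -0.2634, -0.8686), θ = 201°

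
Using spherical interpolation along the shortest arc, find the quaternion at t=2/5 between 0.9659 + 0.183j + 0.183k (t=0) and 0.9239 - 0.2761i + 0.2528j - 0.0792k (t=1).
0.9668 - 0.1129i + 0.215j + 0.0793k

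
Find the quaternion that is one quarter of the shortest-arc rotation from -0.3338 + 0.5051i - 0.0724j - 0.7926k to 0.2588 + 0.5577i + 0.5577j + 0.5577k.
-0.3704 + 0.2488i - 0.245j - 0.8608k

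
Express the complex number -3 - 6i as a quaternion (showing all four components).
-3 - 6i + 0j + 0k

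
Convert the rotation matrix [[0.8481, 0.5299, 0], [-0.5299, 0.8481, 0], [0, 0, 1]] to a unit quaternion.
0.9613 - 0.2756k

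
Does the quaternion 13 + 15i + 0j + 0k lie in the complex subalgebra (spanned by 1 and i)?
Yes. The quaternion 13 + 15i has j- and k-coefficients y = z = 0, so it lies in the complex subalgebra spanned by 1 and i.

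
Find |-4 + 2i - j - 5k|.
√46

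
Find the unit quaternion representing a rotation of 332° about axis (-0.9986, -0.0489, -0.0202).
-0.9703 - 0.2416i - 0.0118j - 0.0049k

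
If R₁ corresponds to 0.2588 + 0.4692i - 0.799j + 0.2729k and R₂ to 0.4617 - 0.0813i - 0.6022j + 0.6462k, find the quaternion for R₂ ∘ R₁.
-0.4999 + 0.5476i - 0.1994j + 0.6407k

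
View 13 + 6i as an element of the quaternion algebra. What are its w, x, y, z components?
13 + 6i + 0j + 0k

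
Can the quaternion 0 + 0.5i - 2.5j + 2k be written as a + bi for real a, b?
No. The quaternion 0.5i - 2.5j + 2k has j-coefficient y = -2.5 and k-coefficient z = 2, not both zero, so it does not lie in the complex subalgebra spanned by 1 and i.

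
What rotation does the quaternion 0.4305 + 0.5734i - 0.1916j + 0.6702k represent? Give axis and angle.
axis = (0.6353, -0.2123, 0.7425), θ = 129°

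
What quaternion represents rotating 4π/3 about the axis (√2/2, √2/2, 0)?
-0.5 + 0.6124i + 0.6124j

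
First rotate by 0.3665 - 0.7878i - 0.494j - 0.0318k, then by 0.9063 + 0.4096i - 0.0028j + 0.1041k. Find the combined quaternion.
0.6568 - 0.5124i - 0.5177j - 0.1952k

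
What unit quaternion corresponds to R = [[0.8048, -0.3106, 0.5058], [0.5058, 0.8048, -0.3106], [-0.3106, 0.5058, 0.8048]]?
0.9239 + 0.2209i + 0.2209j + 0.2209k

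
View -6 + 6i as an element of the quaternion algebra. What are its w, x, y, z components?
-6 + 6i + 0j + 0k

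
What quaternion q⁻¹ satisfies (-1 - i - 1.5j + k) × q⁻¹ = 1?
-0.1905 + 0.1905i + 0.2857j - 0.1905k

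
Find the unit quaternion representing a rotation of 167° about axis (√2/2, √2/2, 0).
0.1132 + 0.7026i + 0.7026j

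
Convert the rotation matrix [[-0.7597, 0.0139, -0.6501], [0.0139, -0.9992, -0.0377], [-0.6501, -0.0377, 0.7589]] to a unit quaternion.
-0.3466i - 0.0201j + 0.9378k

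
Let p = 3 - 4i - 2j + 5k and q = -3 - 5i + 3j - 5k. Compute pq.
2 - 8i - 30j - 52k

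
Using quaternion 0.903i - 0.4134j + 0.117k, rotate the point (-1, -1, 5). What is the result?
(1.172, 0.921, -4.978)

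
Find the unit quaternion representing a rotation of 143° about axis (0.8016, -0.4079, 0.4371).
0.3173 + 0.7602i - 0.3868j + 0.4145k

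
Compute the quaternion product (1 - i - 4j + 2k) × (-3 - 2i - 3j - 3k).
-11 + 19i + 2j - 14k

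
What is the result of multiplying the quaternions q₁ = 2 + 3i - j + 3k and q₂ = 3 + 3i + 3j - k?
3 + 7i + 15j + 19k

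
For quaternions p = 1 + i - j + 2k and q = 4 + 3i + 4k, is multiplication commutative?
No: pq = -7 + 3i - 2j + 15k ≠ -7 + 11i - 6j + 9k = qp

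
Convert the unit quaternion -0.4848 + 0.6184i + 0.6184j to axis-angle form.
axis = (√2/2, √2/2, 0), θ = 238°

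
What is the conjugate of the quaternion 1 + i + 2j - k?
1 - i - 2j + k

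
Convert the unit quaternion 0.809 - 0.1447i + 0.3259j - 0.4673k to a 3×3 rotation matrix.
[[0.3508, 0.6618, 0.6625], [-0.8504, 0.5214, -0.0705], [-0.3921, -0.5387, 0.7457]]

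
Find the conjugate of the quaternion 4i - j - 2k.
-4i + j + 2k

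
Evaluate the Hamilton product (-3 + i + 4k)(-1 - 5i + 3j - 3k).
20 + 2i - 26j + 8k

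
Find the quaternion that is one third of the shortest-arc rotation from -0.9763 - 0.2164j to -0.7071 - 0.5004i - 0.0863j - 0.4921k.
-0.9487 - 0.183i - 0.1845j - 0.18k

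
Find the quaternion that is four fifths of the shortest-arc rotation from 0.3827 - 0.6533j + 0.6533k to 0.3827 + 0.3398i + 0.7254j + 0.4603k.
-0.2451 - 0.321i - 0.8838j - 0.2362k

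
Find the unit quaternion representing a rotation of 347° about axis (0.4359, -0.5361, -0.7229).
-0.9936 + 0.0493i - 0.0607j - 0.0818k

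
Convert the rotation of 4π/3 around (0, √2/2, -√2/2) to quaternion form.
-0.5 + 0.6124j - 0.6124k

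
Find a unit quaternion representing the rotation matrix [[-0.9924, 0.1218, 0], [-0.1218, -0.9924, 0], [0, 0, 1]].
-0.061 + 0.9981k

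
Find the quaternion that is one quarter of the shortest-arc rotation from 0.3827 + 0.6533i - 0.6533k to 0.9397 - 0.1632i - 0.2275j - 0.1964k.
0.6157 + 0.4955i - 0.0715j - 0.6085k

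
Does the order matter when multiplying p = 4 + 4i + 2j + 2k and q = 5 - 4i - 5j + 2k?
Yes: pq = 42 + 18i - 26j + 6k ≠ 42 - 10i + 6j + 30k = qp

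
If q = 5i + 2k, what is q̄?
-5i - 2k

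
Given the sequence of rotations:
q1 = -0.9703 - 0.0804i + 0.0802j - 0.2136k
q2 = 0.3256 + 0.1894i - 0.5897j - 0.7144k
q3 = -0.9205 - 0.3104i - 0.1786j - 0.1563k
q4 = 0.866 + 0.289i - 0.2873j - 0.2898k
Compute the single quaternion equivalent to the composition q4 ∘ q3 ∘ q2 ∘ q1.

q2 · q1 = -0.406 - 0.0267i + 0.6962j + 0.5914k
q3 · q2 · q1 = 0.5822 + 0.1538i - 0.3806j - 0.7018k
q4 · q3 · q2 · q1 = 0.147 + 0.3928i - 0.3386j - 0.8423k
0.147 + 0.3928i - 0.3386j - 0.8423k


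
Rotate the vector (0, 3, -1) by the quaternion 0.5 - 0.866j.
(0.866, 3, 0.5)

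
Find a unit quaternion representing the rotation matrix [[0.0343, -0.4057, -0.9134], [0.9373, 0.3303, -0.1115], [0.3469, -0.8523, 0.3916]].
0.6626 - 0.2795i - 0.4755j + 0.5067k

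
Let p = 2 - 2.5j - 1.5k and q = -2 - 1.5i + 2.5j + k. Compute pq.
3.75 - 1.75i + 12.25j + 1.25k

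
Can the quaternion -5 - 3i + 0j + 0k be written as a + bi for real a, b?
Yes. The quaternion -5 - 3i has j- and k-coefficients y = z = 0, so it lies in the complex subalgebra spanned by 1 and i.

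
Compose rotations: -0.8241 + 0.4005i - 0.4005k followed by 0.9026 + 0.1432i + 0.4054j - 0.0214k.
-0.8098 + 0.0811i - 0.2853j - 0.5062k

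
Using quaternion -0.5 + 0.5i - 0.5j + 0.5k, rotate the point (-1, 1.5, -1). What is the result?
(-1, 1, -1.5)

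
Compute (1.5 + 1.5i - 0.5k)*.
1.5 - 1.5i + 0.5k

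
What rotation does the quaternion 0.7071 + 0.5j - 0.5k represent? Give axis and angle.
axis = (0, √2/2, -√2/2), θ = π/2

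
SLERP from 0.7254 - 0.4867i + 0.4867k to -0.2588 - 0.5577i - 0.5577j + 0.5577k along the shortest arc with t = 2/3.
0.1044 - 0.6341i - 0.4301j + 0.6341k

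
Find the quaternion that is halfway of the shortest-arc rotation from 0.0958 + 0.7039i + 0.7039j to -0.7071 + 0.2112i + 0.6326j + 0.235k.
-0.3499 + 0.5238i + 0.765j + 0.1345k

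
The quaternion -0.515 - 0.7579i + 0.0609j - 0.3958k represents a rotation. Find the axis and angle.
axis = (-0.8842, 0.071, -0.4617), θ = 242°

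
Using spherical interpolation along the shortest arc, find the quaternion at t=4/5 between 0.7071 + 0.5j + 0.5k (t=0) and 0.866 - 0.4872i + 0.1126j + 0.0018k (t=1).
0.8824 - 0.4072i + 0.2063j + 0.1137k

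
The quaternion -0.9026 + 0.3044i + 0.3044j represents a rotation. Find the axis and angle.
axis = (√2/2, √2/2, 0), θ = 309°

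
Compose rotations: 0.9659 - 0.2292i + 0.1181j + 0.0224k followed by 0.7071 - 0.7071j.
0.7665 - 0.1779i - 0.5995j - 0.1462k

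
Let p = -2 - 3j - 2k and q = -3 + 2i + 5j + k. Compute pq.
23 + 3i - 5j + 10k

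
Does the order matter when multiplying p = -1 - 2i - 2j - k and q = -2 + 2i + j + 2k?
Yes: pq = 10 - i + 5j + 2k ≠ 10 + 5i + j - 2k = qp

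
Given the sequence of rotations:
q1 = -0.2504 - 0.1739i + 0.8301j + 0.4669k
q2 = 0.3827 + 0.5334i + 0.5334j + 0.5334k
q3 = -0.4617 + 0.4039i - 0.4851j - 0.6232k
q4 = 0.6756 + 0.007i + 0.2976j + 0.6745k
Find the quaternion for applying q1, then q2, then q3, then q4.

q2 · q1 = -0.6949 - 0.3938i - 0.1577j + 0.5807k
q3 · q2 · q1 = 0.7653 - 0.4788i + 0.4208j - 0.0898k
q4 · q3 · q2 · q1 = 0.4557 - 0.6287i + 0.1897j + 0.601k
0.4557 - 0.6287i + 0.1897j + 0.601k


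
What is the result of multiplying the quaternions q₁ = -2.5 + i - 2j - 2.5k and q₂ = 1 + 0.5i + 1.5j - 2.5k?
-6.25 + 8.5i - 4.5j + 6.25k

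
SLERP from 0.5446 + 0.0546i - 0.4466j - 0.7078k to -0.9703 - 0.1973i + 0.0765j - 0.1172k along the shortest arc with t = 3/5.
0.9171 + 0.16i - 0.2626j - 0.2538k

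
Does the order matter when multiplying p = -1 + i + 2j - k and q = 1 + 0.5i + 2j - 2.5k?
Yes: pq = -8 - 2.5i + 2j + 2.5k ≠ -8 + 3.5i - 2j + 0.5k = qp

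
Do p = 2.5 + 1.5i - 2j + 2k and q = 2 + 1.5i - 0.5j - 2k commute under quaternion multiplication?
No: pq = 5.75 + 11.75i + 0.75j + 1.25k ≠ 5.75 + 1.75i - 11.25j - 3.25k = qp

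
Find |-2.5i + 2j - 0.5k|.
3.24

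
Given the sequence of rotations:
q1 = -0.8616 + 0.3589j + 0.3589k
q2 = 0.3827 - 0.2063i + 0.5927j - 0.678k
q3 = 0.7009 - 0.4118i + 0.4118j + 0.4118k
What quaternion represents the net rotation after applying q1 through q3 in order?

q2 · q1 = -0.2991 + 0.6338i - 0.2993j + 0.6475k
q3 · q2 · q1 = -0.092 + 0.9573i + 0.1947j + 0.1929k
-0.092 + 0.9573i + 0.1947j + 0.1929k


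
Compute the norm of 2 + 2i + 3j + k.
√18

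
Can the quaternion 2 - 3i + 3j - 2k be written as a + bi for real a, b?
No. The quaternion 2 - 3i + 3j - 2k has j-coefficient y = 3 and k-coefficient z = -2, not both zero, so it does not lie in the complex subalgebra spanned by 1 and i.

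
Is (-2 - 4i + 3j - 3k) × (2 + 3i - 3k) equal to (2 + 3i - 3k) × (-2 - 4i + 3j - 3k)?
No: pq = -1 - 23i - 15j - 9k ≠ -1 - 5i + 27j + 9k = qp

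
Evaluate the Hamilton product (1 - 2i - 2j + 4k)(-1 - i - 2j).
-7 + 9i - 4j - 2k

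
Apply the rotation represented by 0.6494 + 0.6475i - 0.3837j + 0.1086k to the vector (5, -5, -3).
(7.673, 0.304, -0.194)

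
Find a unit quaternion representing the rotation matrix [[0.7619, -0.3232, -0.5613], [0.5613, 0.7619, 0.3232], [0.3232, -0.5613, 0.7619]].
0.9063 - 0.244i - 0.244j + 0.244k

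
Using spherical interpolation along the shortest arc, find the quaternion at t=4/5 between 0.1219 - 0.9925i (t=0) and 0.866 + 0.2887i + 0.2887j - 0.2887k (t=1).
-0.7551 - 0.5398i - 0.2631j + 0.2631k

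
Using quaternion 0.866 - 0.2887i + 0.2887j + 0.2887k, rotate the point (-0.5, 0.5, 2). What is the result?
(0, 1.5, 1.5)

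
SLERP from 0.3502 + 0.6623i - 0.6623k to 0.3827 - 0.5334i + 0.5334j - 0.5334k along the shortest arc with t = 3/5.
0.4852 - 0.0453i + 0.4086j - 0.7718k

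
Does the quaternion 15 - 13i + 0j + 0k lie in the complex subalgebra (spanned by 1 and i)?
Yes. The quaternion 15 - 13i has j- and k-coefficients y = z = 0, so it lies in the complex subalgebra spanned by 1 and i.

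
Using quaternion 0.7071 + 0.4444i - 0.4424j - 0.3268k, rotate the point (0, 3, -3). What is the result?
(2.955, 2.192, 2.112)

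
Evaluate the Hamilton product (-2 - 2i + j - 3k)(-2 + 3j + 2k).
7 + 15i - 4j - 4k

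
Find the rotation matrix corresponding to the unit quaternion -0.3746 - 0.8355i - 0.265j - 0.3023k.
[[0.6768, 0.2163, 0.7037], [0.6693, -0.5789, -0.4657], [0.3066, 0.7862, -0.5366]]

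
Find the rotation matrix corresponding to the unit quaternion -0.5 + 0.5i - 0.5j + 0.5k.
[[0, 0, 1], [-1, 0, 0], [0, -1, 0]]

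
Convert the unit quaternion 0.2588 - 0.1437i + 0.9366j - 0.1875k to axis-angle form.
axis = (-0.1488, 0.9696, -0.1941), θ = 5π/6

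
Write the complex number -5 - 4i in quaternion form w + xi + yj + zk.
-5 - 4i + 0j + 0k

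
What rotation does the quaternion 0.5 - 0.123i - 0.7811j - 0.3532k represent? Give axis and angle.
axis = (-0.142, -0.9019, -0.4078), θ = 2π/3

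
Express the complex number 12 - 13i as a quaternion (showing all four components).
12 - 13i + 0j + 0k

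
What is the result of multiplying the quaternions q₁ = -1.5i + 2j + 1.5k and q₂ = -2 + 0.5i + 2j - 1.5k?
-1 - 3i - 5.5j - 7k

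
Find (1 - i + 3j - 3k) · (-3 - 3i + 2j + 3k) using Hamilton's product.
-3 + 15i + 5j + 19k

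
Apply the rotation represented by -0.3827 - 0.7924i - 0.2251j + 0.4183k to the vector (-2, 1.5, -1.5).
(0.654, 0.21, 2.833)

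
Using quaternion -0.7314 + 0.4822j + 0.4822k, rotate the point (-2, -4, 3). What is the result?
(-5.077, 0.666, -1.666)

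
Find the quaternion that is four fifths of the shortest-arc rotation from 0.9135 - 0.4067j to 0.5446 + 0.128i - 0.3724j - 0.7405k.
0.6631 + 0.1073i - 0.4042j - 0.6208k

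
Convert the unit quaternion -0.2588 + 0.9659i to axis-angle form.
axis = (1, 0, 0), θ = 7π/6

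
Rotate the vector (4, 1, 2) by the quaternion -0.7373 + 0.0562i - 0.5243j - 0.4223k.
(1.144, 3.944, -2.035)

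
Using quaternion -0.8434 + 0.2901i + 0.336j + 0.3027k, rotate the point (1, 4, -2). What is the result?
(4.195, 0.893, -1.613)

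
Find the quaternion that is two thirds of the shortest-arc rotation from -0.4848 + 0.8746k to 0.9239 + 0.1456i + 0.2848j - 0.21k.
-0.8467 - 0.1047i - 0.2048j + 0.4798k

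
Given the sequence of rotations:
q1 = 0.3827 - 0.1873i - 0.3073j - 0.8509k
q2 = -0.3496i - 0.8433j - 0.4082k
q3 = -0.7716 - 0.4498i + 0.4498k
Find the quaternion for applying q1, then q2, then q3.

q2 · q1 = -0.672 + 0.4583i - 0.5437j - 0.2067k
q3 · q2 · q1 = 0.8176 + 0.1932i + 0.5327j + 0.1018k
0.8176 + 0.1932i + 0.5327j + 0.1018k


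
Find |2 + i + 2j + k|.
√10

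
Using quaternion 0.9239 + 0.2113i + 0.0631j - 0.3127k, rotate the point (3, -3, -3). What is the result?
(0.623, -2.509, -4.507)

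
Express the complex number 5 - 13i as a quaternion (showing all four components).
5 - 13i + 0j + 0k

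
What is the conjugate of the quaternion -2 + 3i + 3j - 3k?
-2 - 3i - 3j + 3k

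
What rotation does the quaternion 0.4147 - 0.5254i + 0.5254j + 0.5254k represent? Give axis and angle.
axis = (-√3/3, √3/3, √3/3), θ = 131°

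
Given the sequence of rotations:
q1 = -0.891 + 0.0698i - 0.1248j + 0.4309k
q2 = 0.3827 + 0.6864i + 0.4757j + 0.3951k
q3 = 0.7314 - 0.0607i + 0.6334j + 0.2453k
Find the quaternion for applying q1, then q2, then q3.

q2 · q1 = -0.4998 - 0.3306i - 0.7398j - 0.306k
q3 · q2 · q1 = 0.158 - 0.2238i - 0.9573j - 0.0921k
0.158 - 0.2238i - 0.9573j - 0.0921k


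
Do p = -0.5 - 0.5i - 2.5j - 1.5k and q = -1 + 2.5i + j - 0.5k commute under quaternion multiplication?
No: pq = 3.5 + 2i - 2j + 7.5k ≠ 3.5 - 3.5i + 6j - 4k = qp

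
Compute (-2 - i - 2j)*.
-2 + i + 2j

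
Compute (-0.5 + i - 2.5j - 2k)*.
-0.5 - i + 2.5j + 2k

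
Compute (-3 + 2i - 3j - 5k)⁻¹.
-0.0638 - 0.0426i + 0.0638j + 0.1064k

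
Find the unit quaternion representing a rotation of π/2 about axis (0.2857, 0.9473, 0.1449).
0.7071 + 0.202i + 0.6698j + 0.1025k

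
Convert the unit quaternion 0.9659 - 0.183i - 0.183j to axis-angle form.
axis = (-√2/2, -√2/2, 0), θ = π/6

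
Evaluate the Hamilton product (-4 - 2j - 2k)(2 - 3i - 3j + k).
-12 + 4i + 14j - 14k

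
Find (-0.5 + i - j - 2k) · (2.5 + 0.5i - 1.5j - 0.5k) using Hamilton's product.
-4.25 - 0.25i - 2.25j - 5.75k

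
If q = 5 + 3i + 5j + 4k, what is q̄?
5 - 3i - 5j - 4k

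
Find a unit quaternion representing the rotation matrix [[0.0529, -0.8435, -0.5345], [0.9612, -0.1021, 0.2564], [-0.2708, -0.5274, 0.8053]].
0.6626 - 0.2957i - 0.0995j + 0.6809k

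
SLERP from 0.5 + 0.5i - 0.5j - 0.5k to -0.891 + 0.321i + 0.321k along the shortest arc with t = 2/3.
0.8724 - 0.0398i - 0.2018j - 0.4434k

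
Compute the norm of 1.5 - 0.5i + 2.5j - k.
3.122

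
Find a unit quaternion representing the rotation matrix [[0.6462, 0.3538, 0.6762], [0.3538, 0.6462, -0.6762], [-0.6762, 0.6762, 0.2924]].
0.8039 + 0.4206i + 0.4206j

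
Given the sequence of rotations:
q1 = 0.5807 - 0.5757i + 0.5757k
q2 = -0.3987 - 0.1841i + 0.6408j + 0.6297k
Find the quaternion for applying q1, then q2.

q2 · q1 = -0.7 + 0.4915i + 0.1156j + 0.505k
-0.7 + 0.4915i + 0.1156j + 0.505k


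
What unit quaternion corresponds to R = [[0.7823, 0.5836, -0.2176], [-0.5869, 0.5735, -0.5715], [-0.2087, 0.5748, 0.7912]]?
0.887 + 0.3231i - 0.0025j - 0.3299k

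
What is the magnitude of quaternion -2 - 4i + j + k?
√22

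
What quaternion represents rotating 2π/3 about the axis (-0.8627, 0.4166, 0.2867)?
0.5 - 0.7471i + 0.3608j + 0.2483k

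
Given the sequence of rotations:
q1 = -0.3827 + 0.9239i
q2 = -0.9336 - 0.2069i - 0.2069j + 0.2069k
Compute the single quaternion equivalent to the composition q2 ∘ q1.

q2 · q1 = 0.5484 - 0.7834i + 0.2703j + 0.112k
0.5484 - 0.7834i + 0.2703j + 0.112k


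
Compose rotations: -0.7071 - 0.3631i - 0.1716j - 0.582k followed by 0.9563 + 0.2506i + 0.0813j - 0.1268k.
-0.6451 - 0.5935i - 0.0297j - 0.4804k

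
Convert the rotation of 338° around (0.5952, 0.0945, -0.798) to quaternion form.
-0.9816 + 0.1136i + 0.018j - 0.1523k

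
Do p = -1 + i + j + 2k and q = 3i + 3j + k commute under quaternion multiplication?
No: pq = -8 - 8i + 2j - k ≠ -8 + 2i - 8j - k = qp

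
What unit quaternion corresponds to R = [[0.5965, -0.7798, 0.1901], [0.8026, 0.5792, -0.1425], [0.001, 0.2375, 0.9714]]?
0.887 + 0.1071i + 0.0533j + 0.446k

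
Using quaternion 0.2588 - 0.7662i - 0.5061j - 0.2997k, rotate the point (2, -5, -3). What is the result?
(-4.629, 0.91, 3.968)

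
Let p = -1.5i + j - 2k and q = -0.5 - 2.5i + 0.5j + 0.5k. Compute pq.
-3.25 + 2.25i + 5.25j + 2.75k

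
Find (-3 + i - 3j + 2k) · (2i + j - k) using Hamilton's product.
3 - 5i + 2j + 10k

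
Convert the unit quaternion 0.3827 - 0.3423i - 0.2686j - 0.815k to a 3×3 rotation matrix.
[[-0.4727, 0.8077, 0.3524], [-0.4399, -0.5628, 0.6998], [0.7635, 0.1758, 0.6214]]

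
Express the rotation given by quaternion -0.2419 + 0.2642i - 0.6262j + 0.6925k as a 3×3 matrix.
[[-0.7434, 0.0041, 0.6689], [-0.6659, -0.0987, -0.7395], [0.063, -0.9951, 0.0761]]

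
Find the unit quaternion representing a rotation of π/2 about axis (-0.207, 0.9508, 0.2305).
0.7071 - 0.1464i + 0.6723j + 0.163k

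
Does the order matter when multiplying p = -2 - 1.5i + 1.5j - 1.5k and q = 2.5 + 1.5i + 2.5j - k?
Yes: pq = -8 - 4.5i - 5j - 7.75k ≠ -8 - 9i + 2.5j + 4.25k = qp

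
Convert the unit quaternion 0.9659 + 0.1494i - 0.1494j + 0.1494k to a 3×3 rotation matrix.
[[0.9107, -0.3333, -0.244], [0.244, 0.9107, -0.3333], [0.3333, 0.244, 0.9107]]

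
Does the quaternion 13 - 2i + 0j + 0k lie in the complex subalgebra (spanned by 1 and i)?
Yes. The quaternion 13 - 2i has j- and k-coefficients y = z = 0, so it lies in the complex subalgebra spanned by 1 and i.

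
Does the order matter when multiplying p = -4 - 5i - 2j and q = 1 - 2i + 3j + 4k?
Yes: pq = -8 - 5i + 6j - 35k ≠ -8 + 11i - 34j + 3k = qp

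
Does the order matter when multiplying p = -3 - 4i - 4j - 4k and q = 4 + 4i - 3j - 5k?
Yes: pq = -28 - 20i - 43j + 27k ≠ -28 - 36i + 29j - 29k = qp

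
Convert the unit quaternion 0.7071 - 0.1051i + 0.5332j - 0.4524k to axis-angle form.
axis = (-0.1486, 0.754, -0.6398), θ = π/2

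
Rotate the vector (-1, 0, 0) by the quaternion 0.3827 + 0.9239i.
(-1, 0, 0)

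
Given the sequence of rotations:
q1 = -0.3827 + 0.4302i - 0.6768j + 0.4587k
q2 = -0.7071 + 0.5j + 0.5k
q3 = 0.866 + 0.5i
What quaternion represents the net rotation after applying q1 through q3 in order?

q2 · q1 = 0.3797 + 0.2636i + 0.5023j - 0.7308k
q3 · q2 · q1 = 0.197 + 0.4181i + 0.8004j - 0.3817k
0.197 + 0.4181i + 0.8004j - 0.3817k


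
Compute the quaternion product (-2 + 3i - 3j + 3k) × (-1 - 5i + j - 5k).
35 + 19i + j - 5k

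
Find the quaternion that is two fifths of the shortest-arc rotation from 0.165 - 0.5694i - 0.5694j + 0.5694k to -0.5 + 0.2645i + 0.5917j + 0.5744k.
0.3821 - 0.557i - 0.7276j + 0.1197k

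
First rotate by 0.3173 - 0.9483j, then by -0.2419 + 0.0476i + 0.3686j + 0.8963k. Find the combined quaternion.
0.2728 + 0.8651i + 0.3464j + 0.2393k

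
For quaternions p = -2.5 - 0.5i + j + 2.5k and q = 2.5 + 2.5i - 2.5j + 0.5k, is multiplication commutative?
No: pq = -3.75 - 0.75i + 15.25j + 3.75k ≠ -3.75 - 14.25i + 2.25j + 6.25k = qp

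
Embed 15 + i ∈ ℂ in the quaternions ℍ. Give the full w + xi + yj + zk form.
15 + i + 0j + 0k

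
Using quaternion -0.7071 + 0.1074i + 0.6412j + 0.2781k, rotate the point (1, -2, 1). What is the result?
(-1.886, -1.392, 0.712)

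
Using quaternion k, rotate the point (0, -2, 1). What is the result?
(0, 2, 1)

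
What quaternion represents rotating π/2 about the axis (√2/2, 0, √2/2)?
0.7071 + 0.5i + 0.5k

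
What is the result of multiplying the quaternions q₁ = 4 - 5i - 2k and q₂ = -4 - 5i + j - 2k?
-45 + 2i + 4j - 5k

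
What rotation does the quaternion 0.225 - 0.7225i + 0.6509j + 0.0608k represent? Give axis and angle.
axis = (-0.7415, 0.668, 0.0624), θ = 154°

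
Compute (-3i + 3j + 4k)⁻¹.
0.0882i - 0.0882j - 0.1176k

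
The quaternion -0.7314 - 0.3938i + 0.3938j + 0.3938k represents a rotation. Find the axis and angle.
axis = (-√3/3, √3/3, √3/3), θ = 274°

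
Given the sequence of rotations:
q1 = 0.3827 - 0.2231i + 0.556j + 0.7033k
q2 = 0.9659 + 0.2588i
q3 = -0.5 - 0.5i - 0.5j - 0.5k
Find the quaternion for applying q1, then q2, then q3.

q2 · q1 = 0.4274 - 0.1164i + 0.355j + 0.8232k
q3 · q2 · q1 = 0.3172 - 0.3896i + 0.0786j - 0.861k
0.3172 - 0.3896i + 0.0786j - 0.861k


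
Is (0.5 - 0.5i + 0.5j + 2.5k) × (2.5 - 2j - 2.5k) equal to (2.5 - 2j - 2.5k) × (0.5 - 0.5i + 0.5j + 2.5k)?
No: pq = 8.5 + 2.5i - j + 6k ≠ 8.5 - 5i + 1.5j + 4k = qp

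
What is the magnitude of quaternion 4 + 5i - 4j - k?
√58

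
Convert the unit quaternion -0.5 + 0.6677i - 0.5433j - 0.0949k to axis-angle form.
axis = (0.771, -0.6273, -0.1096), θ = 4π/3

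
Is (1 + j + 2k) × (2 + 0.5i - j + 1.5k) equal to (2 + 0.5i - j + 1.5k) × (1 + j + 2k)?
No: pq = 4i + 2j + 5k ≠ -3i + 6k = qp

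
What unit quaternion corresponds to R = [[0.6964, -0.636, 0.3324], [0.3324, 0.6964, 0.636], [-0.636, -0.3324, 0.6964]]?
0.8788 - 0.2755i + 0.2755j + 0.2755k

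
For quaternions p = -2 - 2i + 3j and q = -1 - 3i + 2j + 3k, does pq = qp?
No: pq = -10 + 17i - j - k ≠ -10 - i - 13j - 11k = qp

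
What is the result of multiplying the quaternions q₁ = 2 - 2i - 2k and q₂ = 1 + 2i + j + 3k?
12 + 4i + 4j + 2k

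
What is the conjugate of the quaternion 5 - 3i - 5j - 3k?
5 + 3i + 5j + 3k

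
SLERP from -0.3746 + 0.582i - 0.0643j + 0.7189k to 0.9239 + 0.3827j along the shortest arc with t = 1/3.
-0.6723 + 0.4469i - 0.2087j + 0.552k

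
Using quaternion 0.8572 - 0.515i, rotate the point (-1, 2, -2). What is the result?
(-1, -0.827, -2.705)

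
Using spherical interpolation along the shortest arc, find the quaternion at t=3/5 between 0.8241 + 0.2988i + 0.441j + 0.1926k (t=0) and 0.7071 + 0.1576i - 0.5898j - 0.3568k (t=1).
0.9292 + 0.2656i - 0.2015j - 0.1596k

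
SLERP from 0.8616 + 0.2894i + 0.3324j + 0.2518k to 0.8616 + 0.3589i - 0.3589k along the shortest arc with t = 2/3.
0.9131 + 0.3553i + 0.1197j - 0.1605k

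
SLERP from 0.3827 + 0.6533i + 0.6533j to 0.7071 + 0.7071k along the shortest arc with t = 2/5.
0.6432 + 0.4763i + 0.4763j + 0.3641k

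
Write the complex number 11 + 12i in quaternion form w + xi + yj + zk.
11 + 12i + 0j + 0k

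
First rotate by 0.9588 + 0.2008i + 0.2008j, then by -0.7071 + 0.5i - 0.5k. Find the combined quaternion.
-0.7784 + 0.4378i - 0.2424j - 0.379k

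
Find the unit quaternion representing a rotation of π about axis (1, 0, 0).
i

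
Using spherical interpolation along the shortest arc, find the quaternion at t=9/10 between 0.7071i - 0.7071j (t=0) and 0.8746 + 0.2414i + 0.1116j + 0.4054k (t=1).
0.8532 + 0.3401i + 0.0042j + 0.3955k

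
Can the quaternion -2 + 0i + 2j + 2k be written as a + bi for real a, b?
No. The quaternion -2 + 2j + 2k has j-coefficient y = 2 and k-coefficient z = 2, not both zero, so it does not lie in the complex subalgebra spanned by 1 and i.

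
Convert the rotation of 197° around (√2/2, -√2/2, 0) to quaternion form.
-0.1478 + 0.6993i - 0.6993j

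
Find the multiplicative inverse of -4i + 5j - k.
0.0952i - 0.119j + 0.0238k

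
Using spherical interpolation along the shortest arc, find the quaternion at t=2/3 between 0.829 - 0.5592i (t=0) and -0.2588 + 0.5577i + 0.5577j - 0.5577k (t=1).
0.5149 - 0.6298i - 0.4112j + 0.4112k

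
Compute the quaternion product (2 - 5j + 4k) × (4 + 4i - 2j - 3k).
10 + 31i - 8j + 30k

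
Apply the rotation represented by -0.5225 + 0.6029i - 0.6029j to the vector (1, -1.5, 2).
(2.624, 0.124, -0.593)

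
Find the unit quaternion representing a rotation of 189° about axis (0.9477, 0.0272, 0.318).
-0.0785 + 0.9448i + 0.0271j + 0.317k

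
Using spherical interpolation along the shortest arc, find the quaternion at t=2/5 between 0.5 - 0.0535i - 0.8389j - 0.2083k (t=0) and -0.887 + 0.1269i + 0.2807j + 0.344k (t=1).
0.6984 - 0.0885i - 0.6526j - 0.28k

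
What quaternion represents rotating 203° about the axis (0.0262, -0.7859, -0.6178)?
-0.1994 + 0.0257i - 0.7701j - 0.6054k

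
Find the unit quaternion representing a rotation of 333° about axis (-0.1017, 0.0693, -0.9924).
-0.9724 - 0.0237i + 0.0162j - 0.2317k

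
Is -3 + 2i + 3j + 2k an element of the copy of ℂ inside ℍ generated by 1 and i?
No. The quaternion -3 + 2i + 3j + 2k has j-coefficient y = 3 and k-coefficient z = 2, not both zero, so it does not lie in the complex subalgebra spanned by 1 and i.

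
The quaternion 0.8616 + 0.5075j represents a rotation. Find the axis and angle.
axis = (0, 1, 0), θ = 61°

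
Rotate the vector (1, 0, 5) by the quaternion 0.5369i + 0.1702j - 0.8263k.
(-4.86, -1.224, 0.94)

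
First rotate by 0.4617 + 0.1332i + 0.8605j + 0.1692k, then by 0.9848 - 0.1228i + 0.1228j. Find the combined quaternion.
0.3654 + 0.0953i + 0.9249j + 0.0446k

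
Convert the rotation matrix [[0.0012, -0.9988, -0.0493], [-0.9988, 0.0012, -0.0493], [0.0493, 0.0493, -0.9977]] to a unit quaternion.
-0.0349 - 0.7067i + 0.7067j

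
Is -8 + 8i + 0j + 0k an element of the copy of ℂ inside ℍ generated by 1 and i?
Yes. The quaternion -8 + 8i has j- and k-coefficients y = z = 0, so it lies in the complex subalgebra spanned by 1 and i.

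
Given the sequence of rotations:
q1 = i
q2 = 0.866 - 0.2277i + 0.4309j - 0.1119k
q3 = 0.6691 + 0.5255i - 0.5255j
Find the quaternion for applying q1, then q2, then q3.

q2 · q1 = 0.2277 + 0.866i - 0.1119j - 0.4309k
q3 · q2 · q1 = -0.3615 + 0.9255i + 0.0319j + 0.108k
-0.3615 + 0.9255i + 0.0319j + 0.108k


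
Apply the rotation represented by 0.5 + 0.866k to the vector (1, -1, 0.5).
(0.366, 1.366, 0.5)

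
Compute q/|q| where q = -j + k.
-0.7071j + 0.7071k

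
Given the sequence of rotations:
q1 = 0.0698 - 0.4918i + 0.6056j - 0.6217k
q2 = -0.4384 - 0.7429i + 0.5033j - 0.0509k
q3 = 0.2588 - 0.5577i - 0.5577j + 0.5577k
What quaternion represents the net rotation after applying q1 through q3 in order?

q2 · q1 = -0.7324 - 0.1183i - 0.6672j + 0.0666k
q3 · q2 · q1 = -0.6648 + 0.7128i + 0.207j - 0.0851k
-0.6648 + 0.7128i + 0.207j - 0.0851k


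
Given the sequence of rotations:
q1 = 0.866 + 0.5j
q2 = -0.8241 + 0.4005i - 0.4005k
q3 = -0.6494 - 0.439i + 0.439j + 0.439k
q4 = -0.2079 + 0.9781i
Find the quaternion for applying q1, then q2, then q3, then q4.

q2 · q1 = -0.7137 + 0.5471i - 0.4121j - 0.1466k
q3 · q2 · q1 = 0.9489 + 0.0746i + 0.1301j - 0.2774k
q4 · q3 · q2 · q1 = -0.2702 + 0.9126i + 0.2443j + 0.1849k
-0.2702 + 0.9126i + 0.2443j + 0.1849k


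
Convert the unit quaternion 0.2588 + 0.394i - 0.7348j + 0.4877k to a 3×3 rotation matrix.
[[-0.5556, -0.8315, 0.004], [-0.3266, 0.2138, -0.9207], [0.7646, -0.5128, -0.3903]]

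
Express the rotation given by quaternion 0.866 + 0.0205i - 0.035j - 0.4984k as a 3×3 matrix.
[[0.5007, 0.8618, -0.0811], [-0.8647, 0.5024, -0.0006], [0.0402, 0.0704, 0.9967]]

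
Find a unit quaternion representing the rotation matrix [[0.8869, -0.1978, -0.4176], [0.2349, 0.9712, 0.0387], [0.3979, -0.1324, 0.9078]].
0.9703 - 0.0441i - 0.2101j + 0.1115k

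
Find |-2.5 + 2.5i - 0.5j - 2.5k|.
√19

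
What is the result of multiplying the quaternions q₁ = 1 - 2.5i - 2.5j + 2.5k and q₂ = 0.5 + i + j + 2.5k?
-0.75 - 9i + 8.5j + 3.75k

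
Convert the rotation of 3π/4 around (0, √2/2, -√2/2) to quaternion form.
0.3827 + 0.6533j - 0.6533k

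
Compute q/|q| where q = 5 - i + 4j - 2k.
0.7372 - 0.1474i + 0.5898j - 0.2949k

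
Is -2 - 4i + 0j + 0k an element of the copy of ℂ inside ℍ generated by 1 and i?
Yes. The quaternion -2 - 4i has j- and k-coefficients y = z = 0, so it lies in the complex subalgebra spanned by 1 and i.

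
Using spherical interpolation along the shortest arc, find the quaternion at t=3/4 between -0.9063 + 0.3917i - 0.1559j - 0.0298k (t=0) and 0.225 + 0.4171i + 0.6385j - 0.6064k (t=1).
-0.5241 - 0.2321i - 0.6249j + 0.53k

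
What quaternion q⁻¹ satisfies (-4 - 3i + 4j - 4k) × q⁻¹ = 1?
-0.0702 + 0.0526i - 0.0702j + 0.0702k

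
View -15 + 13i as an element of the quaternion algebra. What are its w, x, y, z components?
-15 + 13i + 0j + 0k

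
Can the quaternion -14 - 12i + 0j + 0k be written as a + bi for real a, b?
Yes. The quaternion -14 - 12i has j- and k-coefficients y = z = 0, so it lies in the complex subalgebra spanned by 1 and i.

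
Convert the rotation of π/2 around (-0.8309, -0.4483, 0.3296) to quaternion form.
0.7071 - 0.5875i - 0.317j + 0.2331k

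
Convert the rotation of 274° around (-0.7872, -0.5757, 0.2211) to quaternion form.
-0.7314 - 0.5369i - 0.3926j + 0.1508k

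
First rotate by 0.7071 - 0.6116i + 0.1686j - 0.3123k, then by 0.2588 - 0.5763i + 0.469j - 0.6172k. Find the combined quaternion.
-0.4413 - 0.6082i + 0.5728j - 0.3276k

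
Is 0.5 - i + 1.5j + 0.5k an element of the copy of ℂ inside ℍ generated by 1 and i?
No. The quaternion 0.5 - i + 1.5j + 0.5k has j-coefficient y = 1.5 and k-coefficient z = 0.5, not both zero, so it does not lie in the complex subalgebra spanned by 1 and i.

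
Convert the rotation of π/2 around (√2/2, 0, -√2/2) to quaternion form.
0.7071 + 0.5i - 0.5k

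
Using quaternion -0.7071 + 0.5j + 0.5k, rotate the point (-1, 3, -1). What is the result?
(2.828, 1.707, 0.293)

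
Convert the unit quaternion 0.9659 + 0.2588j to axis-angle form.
axis = (0, 1, 0), θ = π/6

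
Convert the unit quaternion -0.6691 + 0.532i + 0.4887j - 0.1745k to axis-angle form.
axis = (0.7159, 0.6576, -0.2348), θ = 264°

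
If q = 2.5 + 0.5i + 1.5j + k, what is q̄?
2.5 - 0.5i - 1.5j - k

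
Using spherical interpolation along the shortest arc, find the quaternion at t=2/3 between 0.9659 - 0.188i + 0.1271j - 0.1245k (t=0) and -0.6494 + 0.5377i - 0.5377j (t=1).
0.7936 - 0.4398i + 0.4182j - 0.0442k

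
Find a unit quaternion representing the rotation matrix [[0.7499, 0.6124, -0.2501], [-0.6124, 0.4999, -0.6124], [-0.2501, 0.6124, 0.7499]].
0.866 + 0.3536i - 0.3536k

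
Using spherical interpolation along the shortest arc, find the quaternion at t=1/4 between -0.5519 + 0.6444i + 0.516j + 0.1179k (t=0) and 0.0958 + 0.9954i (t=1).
-0.4153 + 0.8044i + 0.4142j + 0.0946k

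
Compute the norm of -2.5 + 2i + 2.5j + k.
4.183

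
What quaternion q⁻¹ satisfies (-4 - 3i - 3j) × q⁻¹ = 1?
-0.1176 + 0.0882i + 0.0882j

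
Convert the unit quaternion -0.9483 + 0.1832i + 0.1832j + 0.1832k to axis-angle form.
axis = (√3/3, √3/3, √3/3), θ = 323°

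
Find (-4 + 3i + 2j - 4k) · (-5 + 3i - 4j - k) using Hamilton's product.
15 - 45i - 3j + 6k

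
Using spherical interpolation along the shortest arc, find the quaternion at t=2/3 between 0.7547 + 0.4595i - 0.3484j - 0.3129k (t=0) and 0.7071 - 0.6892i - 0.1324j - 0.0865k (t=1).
0.8811 - 0.3433i - 0.2543j - 0.2029k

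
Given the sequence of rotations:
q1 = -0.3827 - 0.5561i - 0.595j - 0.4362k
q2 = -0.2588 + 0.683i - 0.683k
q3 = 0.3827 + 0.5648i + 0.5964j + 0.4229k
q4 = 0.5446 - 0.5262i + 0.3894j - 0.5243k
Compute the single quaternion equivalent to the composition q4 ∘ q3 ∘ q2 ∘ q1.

q2 · q1 = 0.1809 - 0.5239i + 0.8317j - 0.0321k
q3 · q2 · q1 = -0.1173 - 0.4692i + 0.2228j + 0.8464k
q4 · q3 · q2 · q1 = 0.0462 + 0.2526i + 0.767j + 0.5879k
0.0462 + 0.2526i + 0.767j + 0.5879k


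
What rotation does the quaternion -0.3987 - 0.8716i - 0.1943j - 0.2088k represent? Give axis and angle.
axis = (-0.9504, -0.2119, -0.2277), θ = 227°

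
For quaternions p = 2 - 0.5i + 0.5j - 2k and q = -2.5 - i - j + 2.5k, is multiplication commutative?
No: pq = -1.5i + 11k ≠ -6.5j + 9k = qp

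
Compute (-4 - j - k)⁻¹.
-0.2222 + 0.0556j + 0.0556k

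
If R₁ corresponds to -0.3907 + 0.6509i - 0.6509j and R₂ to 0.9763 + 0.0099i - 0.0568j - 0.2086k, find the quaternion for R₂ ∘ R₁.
-0.4249 + 0.4958i - 0.7491j + 0.112k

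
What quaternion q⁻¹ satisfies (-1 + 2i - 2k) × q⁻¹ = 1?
-0.1111 - 0.2222i + 0.2222k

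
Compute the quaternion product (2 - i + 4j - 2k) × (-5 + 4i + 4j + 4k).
-14 + 37i - 16j - 2k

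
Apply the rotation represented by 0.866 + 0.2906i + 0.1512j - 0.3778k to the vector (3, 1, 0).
(2.749, -1.154, -1.055)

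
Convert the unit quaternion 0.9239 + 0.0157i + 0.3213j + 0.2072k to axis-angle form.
axis = (0.041, 0.8397, 0.5415), θ = π/4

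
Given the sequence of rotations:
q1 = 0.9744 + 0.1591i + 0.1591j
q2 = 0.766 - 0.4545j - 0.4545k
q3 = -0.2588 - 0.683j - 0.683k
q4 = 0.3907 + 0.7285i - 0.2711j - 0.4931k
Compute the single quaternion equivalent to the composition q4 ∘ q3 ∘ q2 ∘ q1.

q2 · q1 = 0.8187 + 0.1942i - 0.3933j - 0.3706k
q3 · q2 · q1 = -0.7336 - 0.0658i - 0.59j - 0.3306k
q4 · q3 · q2 · q1 = -0.5617 - 0.7614i + 0.2417j - 0.2151k
-0.5617 - 0.7614i + 0.2417j - 0.2151k


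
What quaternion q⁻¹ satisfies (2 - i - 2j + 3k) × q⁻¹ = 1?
0.1111 + 0.0556i + 0.1111j - 0.1667k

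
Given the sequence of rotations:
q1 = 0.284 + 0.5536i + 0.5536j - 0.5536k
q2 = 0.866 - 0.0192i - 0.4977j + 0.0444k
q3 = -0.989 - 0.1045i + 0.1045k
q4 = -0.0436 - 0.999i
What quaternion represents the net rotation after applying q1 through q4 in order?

q2 · q1 = 0.5567 + 0.7249i + 0.352j - 0.2019k
q3 · q2 · q1 = -0.4537 - 0.8119i - 0.2935j + 0.2211k
q4 · q3 · q2 · q1 = -0.7913 + 0.4886i + 0.2337j + 0.2836k
-0.7913 + 0.4886i + 0.2337j + 0.2836k


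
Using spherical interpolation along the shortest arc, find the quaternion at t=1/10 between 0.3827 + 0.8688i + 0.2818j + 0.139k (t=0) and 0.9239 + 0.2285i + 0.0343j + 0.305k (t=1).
0.4611 + 0.8309i + 0.2649j + 0.1639k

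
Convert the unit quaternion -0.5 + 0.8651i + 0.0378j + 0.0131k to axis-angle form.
axis = (0.9989, 0.0436, 0.0151), θ = 4π/3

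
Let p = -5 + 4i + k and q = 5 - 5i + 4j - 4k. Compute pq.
-1 + 41i - 9j + 41k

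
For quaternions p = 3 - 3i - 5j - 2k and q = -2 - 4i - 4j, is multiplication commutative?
No: pq = -38 - 14i + 6j - 4k ≠ -38 + 2i - 10j + 12k = qp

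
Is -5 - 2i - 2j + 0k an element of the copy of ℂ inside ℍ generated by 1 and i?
No. The quaternion -5 - 2i - 2j has j-coefficient y = -2 and k-coefficient z = 0, not both zero, so it does not lie in the complex subalgebra spanned by 1 and i.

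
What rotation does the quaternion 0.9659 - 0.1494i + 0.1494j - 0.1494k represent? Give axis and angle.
axis = (-√3/3, √3/3, -√3/3), θ = π/6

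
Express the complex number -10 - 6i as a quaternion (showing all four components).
-10 - 6i + 0j + 0k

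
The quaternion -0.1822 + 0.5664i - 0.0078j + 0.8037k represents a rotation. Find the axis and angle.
axis = (0.576, -0.0079, 0.8174), θ = 201°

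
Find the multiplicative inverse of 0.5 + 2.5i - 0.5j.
0.0741 - 0.3704i + 0.0741j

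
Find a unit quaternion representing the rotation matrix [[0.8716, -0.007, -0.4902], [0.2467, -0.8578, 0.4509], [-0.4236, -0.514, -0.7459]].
-0.2588 + 0.9321i + 0.0643j - 0.2451k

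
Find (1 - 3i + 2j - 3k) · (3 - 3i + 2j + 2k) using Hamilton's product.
-4 - 2i + 23j - 7k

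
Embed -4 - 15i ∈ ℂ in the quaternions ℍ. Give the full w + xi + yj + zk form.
-4 - 15i + 0j + 0k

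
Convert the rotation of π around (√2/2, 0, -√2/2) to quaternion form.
0.7071i - 0.7071k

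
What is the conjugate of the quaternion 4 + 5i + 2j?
4 - 5i - 2j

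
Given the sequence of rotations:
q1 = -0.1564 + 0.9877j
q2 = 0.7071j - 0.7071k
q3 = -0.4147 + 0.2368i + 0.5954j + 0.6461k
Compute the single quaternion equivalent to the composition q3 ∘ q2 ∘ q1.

q2 · q1 = -0.6984 + 0.6984i - 0.1106j + 0.1106k
q3 · q2 · q1 = 0.1186 - 0.3177i + 0.0551j - 0.9391k
0.1186 - 0.3177i + 0.0551j - 0.9391k


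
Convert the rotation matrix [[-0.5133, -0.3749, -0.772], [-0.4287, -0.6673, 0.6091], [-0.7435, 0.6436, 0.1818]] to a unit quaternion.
-0.0175 - 0.493i + 0.4075j + 0.7685k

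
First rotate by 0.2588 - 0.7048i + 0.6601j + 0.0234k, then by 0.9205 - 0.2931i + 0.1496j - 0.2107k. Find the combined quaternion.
-0.0622 - 0.582i + 0.8017j - 0.121k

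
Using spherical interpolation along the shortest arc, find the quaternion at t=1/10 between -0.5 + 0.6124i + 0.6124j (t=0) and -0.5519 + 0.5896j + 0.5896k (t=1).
-0.5247 + 0.5655i + 0.6328j + 0.0672k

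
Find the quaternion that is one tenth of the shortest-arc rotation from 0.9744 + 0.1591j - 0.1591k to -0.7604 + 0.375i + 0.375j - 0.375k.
0.9882 - 0.043i + 0.1041j - 0.1041k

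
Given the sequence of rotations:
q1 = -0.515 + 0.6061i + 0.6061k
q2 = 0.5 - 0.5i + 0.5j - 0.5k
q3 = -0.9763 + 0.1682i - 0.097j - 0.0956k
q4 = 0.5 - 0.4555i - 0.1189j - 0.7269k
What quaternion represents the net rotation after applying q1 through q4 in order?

q2 · q1 = 0.3486 + 0.8636i - 0.2575j + 0.2575k
q3 · q2 · q1 = -0.486 - 0.8341i + 0.0917j - 0.2443k
q4 · q3 · q2 · q1 = -0.7896 - 0.1i + 0.5987j + 0.0902k
-0.7896 - 0.1i + 0.5987j + 0.0902k


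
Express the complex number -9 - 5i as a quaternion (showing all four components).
-9 - 5i + 0j + 0k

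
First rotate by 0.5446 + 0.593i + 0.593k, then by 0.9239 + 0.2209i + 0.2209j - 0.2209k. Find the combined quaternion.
0.5032 + 0.7992i - 0.1417j + 0.2966k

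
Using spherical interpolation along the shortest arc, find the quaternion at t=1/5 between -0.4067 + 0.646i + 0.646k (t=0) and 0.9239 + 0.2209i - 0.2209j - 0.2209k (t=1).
-0.5908 + 0.5104i + 0.056j + 0.6224k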